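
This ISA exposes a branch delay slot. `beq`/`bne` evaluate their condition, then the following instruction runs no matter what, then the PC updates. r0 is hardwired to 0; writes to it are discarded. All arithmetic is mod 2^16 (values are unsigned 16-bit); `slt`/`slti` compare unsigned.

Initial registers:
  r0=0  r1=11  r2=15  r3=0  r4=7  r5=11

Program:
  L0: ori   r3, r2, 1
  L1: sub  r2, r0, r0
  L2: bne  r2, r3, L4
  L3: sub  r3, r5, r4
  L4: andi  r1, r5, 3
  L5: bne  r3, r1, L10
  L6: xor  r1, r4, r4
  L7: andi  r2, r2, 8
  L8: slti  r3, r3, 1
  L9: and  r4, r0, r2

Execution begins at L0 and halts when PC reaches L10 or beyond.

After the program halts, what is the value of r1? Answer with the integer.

#0 ori   r3, r2, 1 ; 0/11/15/15/7/11
#1 sub  r2, r0, r0 ; 0/11/0/15/7/11
#2 bne  r2, r3, L4 ; 0/11/0/15/7/11 ; →target
#3 sub  r3, r5, r4 ; 0/11/0/4/7/11
#4 andi  r1, r5, 3 ; 0/3/0/4/7/11
#5 bne  r3, r1, L10 ; 0/3/0/4/7/11 ; →target
#6 xor  r1, r4, r4 ; 0/0/0/4/7/11

0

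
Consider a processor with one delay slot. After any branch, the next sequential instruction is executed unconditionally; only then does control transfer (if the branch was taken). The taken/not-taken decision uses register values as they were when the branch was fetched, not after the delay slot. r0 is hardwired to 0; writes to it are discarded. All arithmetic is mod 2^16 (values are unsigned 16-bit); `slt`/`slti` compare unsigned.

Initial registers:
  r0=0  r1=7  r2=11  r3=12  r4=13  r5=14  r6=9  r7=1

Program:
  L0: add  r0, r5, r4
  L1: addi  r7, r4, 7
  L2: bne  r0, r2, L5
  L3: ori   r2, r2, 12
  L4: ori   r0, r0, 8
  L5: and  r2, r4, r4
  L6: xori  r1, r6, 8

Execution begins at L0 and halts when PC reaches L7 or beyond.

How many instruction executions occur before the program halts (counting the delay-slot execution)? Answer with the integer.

6

  step pc=0: add  r0, r5, r4  regs=(0,7,11,12,13,14,9,1)
  step pc=1: addi  r7, r4, 7  regs=(0,7,11,12,13,14,9,20)
  step pc=2: bne  r0, r2, L5  cond=T  regs=(0,7,11,12,13,14,9,20)
  step pc=3: ori   r2, r2, 12  regs=(0,7,15,12,13,14,9,20)
  step pc=5: and  r2, r4, r4  regs=(0,7,13,12,13,14,9,20)
  step pc=6: xori  r1, r6, 8  regs=(0,1,13,12,13,14,9,20)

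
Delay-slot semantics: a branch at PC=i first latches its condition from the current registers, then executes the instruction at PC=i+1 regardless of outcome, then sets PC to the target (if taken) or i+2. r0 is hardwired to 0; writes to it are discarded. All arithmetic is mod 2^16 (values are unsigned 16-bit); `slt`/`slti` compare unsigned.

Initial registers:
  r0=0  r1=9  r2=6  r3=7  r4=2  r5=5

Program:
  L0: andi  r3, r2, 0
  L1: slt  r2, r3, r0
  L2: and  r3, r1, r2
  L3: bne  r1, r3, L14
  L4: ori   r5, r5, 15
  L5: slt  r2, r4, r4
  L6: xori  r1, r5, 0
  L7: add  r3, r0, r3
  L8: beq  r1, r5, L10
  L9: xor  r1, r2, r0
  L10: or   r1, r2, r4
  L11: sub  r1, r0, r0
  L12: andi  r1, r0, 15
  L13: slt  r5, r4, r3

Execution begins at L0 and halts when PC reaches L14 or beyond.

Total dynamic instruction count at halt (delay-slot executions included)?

5

  step pc=0: andi  r3, r2, 0  regs=(0,9,6,0,2,5)
  step pc=1: slt  r2, r3, r0  regs=(0,9,0,0,2,5)
  step pc=2: and  r3, r1, r2  regs=(0,9,0,0,2,5)
  step pc=3: bne  r1, r3, L14  cond=T  regs=(0,9,0,0,2,5)
  step pc=4: ori   r5, r5, 15  regs=(0,9,0,0,2,15)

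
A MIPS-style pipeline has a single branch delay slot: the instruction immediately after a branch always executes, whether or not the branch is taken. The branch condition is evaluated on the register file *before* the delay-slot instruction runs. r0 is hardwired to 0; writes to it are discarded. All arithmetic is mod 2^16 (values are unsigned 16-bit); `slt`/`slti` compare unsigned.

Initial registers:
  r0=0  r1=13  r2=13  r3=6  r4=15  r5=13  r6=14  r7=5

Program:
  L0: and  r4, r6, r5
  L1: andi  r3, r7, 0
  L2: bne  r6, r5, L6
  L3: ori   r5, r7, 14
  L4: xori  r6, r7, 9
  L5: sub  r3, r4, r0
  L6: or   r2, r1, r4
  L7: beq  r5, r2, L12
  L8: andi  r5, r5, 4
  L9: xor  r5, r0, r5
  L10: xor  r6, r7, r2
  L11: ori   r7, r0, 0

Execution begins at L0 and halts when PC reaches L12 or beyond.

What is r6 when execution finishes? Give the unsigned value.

8

  step pc=0: and  r4, r6, r5  regs=(0,13,13,6,12,13,14,5)
  step pc=1: andi  r3, r7, 0  regs=(0,13,13,0,12,13,14,5)
  step pc=2: bne  r6, r5, L6  cond=T  regs=(0,13,13,0,12,13,14,5)
  step pc=3: ori   r5, r7, 14  regs=(0,13,13,0,12,15,14,5)
  step pc=6: or   r2, r1, r4  regs=(0,13,13,0,12,15,14,5)
  step pc=7: beq  r5, r2, L12  cond=F  regs=(0,13,13,0,12,15,14,5)
  step pc=8: andi  r5, r5, 4  regs=(0,13,13,0,12,4,14,5)
  step pc=9: xor  r5, r0, r5  regs=(0,13,13,0,12,4,14,5)
  step pc=10: xor  r6, r7, r2  regs=(0,13,13,0,12,4,8,5)
  step pc=11: ori   r7, r0, 0  regs=(0,13,13,0,12,4,8,0)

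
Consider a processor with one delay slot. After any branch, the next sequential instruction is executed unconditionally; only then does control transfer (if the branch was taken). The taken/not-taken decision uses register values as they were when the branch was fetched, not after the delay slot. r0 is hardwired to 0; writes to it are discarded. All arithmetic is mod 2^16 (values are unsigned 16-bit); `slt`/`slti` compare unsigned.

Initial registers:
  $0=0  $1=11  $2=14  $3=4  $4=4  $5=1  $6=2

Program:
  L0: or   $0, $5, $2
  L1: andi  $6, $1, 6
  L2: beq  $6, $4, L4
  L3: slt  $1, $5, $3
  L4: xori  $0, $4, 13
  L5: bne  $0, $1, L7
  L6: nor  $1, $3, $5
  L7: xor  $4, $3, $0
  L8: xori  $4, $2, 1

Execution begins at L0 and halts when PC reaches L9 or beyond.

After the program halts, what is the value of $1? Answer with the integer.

65530

#0 or   $0, $5, $2 ; 0/11/14/4/4/1/2
#1 andi  $6, $1, 6 ; 0/11/14/4/4/1/2
#2 beq  $6, $4, L4 ; 0/11/14/4/4/1/2 ; →fallthru
#3 slt  $1, $5, $3 ; 0/1/14/4/4/1/2
#4 xori  $0, $4, 13 ; 0/1/14/4/4/1/2
#5 bne  $0, $1, L7 ; 0/1/14/4/4/1/2 ; →target
#6 nor  $1, $3, $5 ; 0/65530/14/4/4/1/2
#7 xor  $4, $3, $0 ; 0/65530/14/4/4/1/2
#8 xori  $4, $2, 1 ; 0/65530/14/4/15/1/2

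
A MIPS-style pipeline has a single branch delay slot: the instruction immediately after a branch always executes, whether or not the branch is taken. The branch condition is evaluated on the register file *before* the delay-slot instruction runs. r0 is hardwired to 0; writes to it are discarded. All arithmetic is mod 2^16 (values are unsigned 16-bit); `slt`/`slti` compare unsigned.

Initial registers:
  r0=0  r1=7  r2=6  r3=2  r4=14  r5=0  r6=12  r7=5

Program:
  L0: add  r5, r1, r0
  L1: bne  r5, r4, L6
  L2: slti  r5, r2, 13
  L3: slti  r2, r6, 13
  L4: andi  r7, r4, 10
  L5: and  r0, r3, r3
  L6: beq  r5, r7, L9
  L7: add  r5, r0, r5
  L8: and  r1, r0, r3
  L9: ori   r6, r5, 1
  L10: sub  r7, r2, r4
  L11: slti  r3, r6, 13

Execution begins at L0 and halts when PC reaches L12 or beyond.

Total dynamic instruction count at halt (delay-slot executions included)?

PC=0  add  r5, r1, r0        | r0=0 r1=7 r2=6 r3=2 r4=14 r5=7 r6=12 r7=5
PC=1  bne  r5, r4, L6        | r0=0 r1=7 r2=6 r3=2 r4=14 r5=7 r6=12 r7=5  [TAKEN]
PC=2  slti  r5, r2, 13       | r0=0 r1=7 r2=6 r3=2 r4=14 r5=1 r6=12 r7=5
PC=6  beq  r5, r7, L9        | r0=0 r1=7 r2=6 r3=2 r4=14 r5=1 r6=12 r7=5  [not taken]
PC=7  add  r5, r0, r5        | r0=0 r1=7 r2=6 r3=2 r4=14 r5=1 r6=12 r7=5
PC=8  and  r1, r0, r3        | r0=0 r1=0 r2=6 r3=2 r4=14 r5=1 r6=12 r7=5
PC=9  ori   r6, r5, 1        | r0=0 r1=0 r2=6 r3=2 r4=14 r5=1 r6=1 r7=5
PC=10 sub  r7, r2, r4        | r0=0 r1=0 r2=6 r3=2 r4=14 r5=1 r6=1 r7=65528
PC=11 slti  r3, r6, 13       | r0=0 r1=0 r2=6 r3=1 r4=14 r5=1 r6=1 r7=65528

9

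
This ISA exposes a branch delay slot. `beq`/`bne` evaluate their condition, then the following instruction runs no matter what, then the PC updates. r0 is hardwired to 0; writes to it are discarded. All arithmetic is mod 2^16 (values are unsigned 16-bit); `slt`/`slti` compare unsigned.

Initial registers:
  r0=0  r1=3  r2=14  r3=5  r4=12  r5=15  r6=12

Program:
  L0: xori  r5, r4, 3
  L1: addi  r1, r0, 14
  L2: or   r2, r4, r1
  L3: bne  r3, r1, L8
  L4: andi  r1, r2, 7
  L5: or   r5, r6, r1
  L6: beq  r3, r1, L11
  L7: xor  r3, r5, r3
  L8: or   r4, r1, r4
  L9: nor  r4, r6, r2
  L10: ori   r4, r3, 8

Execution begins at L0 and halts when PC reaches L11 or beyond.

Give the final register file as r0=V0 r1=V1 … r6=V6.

  step pc=0: xori  r5, r4, 3  regs=(0,3,14,5,12,15,12)
  step pc=1: addi  r1, r0, 14  regs=(0,14,14,5,12,15,12)
  step pc=2: or   r2, r4, r1  regs=(0,14,14,5,12,15,12)
  step pc=3: bne  r3, r1, L8  cond=T  regs=(0,14,14,5,12,15,12)
  step pc=4: andi  r1, r2, 7  regs=(0,6,14,5,12,15,12)
  step pc=8: or   r4, r1, r4  regs=(0,6,14,5,14,15,12)
  step pc=9: nor  r4, r6, r2  regs=(0,6,14,5,65521,15,12)
  step pc=10: ori   r4, r3, 8  regs=(0,6,14,5,13,15,12)

r0=0 r1=6 r2=14 r3=5 r4=13 r5=15 r6=12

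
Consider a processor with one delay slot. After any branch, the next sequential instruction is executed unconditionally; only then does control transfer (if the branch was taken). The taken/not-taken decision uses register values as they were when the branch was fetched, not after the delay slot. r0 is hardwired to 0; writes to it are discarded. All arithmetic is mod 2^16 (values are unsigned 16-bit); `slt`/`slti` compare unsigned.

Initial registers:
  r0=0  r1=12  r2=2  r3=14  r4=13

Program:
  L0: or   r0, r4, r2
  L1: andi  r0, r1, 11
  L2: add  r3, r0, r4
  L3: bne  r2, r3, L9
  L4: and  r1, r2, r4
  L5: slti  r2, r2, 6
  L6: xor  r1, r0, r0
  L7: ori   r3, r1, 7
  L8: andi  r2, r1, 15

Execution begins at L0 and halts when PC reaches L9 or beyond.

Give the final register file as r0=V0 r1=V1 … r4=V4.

r0=0 r1=0 r2=2 r3=13 r4=13

  step pc=0: or   r0, r4, r2  regs=(0,12,2,14,13)
  step pc=1: andi  r0, r1, 11  regs=(0,12,2,14,13)
  step pc=2: add  r3, r0, r4  regs=(0,12,2,13,13)
  step pc=3: bne  r2, r3, L9  cond=T  regs=(0,12,2,13,13)
  step pc=4: and  r1, r2, r4  regs=(0,0,2,13,13)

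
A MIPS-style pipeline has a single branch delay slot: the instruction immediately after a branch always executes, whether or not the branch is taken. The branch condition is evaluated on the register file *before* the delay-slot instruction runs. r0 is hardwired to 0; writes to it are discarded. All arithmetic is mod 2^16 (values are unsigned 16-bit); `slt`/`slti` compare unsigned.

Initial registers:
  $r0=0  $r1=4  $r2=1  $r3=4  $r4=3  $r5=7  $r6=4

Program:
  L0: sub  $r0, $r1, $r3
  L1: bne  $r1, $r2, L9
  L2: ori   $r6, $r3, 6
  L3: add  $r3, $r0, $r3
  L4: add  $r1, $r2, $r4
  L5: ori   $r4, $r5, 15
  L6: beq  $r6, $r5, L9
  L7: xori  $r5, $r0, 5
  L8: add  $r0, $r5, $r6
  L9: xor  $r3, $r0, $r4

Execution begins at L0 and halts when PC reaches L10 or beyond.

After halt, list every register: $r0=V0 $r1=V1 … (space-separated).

$r0=0 $r1=4 $r2=1 $r3=3 $r4=3 $r5=7 $r6=6

PC=0  sub  $r0, $r1, $r3     | $r0=0 $r1=4 $r2=1 $r3=4 $r4=3 $r5=7 $r6=4
PC=1  bne  $r1, $r2, L9      | $r0=0 $r1=4 $r2=1 $r3=4 $r4=3 $r5=7 $r6=4  [TAKEN]
PC=2  ori   $r6, $r3, 6      | $r0=0 $r1=4 $r2=1 $r3=4 $r4=3 $r5=7 $r6=6
PC=9  xor  $r3, $r0, $r4     | $r0=0 $r1=4 $r2=1 $r3=3 $r4=3 $r5=7 $r6=6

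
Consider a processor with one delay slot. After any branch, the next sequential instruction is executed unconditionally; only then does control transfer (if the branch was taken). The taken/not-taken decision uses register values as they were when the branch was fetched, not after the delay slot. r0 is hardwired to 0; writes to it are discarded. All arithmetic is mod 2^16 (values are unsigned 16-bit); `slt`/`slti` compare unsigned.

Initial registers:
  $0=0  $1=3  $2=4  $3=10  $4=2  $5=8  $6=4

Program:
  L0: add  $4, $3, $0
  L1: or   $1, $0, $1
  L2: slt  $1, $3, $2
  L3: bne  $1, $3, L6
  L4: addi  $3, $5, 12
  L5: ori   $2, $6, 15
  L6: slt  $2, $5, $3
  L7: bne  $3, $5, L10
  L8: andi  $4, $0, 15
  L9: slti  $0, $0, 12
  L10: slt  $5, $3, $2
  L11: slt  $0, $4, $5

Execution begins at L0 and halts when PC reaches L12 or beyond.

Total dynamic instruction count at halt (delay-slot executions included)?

#0 add  $4, $3, $0 ; 0/3/4/10/10/8/4
#1 or   $1, $0, $1 ; 0/3/4/10/10/8/4
#2 slt  $1, $3, $2 ; 0/0/4/10/10/8/4
#3 bne  $1, $3, L6 ; 0/0/4/10/10/8/4 ; →target
#4 addi  $3, $5, 12 ; 0/0/4/20/10/8/4
#6 slt  $2, $5, $3 ; 0/0/1/20/10/8/4
#7 bne  $3, $5, L10 ; 0/0/1/20/10/8/4 ; →target
#8 andi  $4, $0, 15 ; 0/0/1/20/0/8/4
#10 slt  $5, $3, $2 ; 0/0/1/20/0/0/4
#11 slt  $0, $4, $5 ; 0/0/1/20/0/0/4

10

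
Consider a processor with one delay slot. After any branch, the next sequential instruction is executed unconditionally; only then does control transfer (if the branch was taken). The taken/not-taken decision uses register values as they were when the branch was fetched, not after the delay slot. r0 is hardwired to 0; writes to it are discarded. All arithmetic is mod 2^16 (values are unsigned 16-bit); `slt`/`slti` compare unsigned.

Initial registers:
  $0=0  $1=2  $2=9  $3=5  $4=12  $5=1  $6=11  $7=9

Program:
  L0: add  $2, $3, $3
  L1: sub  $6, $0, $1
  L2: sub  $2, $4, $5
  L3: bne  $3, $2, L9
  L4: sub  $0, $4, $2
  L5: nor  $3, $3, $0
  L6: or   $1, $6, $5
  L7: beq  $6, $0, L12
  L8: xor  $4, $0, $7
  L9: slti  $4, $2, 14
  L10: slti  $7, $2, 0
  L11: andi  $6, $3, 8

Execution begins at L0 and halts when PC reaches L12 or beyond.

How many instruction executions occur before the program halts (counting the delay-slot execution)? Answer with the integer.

  step pc=0: add  $2, $3, $3  regs=(0,2,10,5,12,1,11,9)
  step pc=1: sub  $6, $0, $1  regs=(0,2,10,5,12,1,65534,9)
  step pc=2: sub  $2, $4, $5  regs=(0,2,11,5,12,1,65534,9)
  step pc=3: bne  $3, $2, L9  cond=T  regs=(0,2,11,5,12,1,65534,9)
  step pc=4: sub  $0, $4, $2  regs=(0,2,11,5,12,1,65534,9)
  step pc=9: slti  $4, $2, 14  regs=(0,2,11,5,1,1,65534,9)
  step pc=10: slti  $7, $2, 0  regs=(0,2,11,5,1,1,65534,0)
  step pc=11: andi  $6, $3, 8  regs=(0,2,11,5,1,1,0,0)

8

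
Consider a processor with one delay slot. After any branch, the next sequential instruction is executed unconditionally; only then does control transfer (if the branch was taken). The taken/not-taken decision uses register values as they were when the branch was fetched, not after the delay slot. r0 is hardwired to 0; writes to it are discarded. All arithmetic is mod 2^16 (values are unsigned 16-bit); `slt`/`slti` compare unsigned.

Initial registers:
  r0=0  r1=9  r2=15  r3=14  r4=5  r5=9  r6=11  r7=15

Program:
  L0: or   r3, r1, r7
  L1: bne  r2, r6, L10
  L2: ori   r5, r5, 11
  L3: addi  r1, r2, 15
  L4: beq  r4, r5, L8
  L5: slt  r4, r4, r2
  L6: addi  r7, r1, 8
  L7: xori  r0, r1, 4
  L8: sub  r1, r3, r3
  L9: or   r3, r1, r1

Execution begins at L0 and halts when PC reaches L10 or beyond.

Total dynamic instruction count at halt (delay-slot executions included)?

[0] or   r3, r1, r7  →  {r0:0, r1:9, r2:15, r3:15, r4:5, r5:9, r6:11, r7:15}
[1] bne  r2, r6, L10  →  {r0:0, r1:9, r2:15, r3:15, r4:5, r5:9, r6:11, r7:15}  ⟨branch taken⟩
[2] ori   r5, r5, 11  →  {r0:0, r1:9, r2:15, r3:15, r4:5, r5:11, r6:11, r7:15}

3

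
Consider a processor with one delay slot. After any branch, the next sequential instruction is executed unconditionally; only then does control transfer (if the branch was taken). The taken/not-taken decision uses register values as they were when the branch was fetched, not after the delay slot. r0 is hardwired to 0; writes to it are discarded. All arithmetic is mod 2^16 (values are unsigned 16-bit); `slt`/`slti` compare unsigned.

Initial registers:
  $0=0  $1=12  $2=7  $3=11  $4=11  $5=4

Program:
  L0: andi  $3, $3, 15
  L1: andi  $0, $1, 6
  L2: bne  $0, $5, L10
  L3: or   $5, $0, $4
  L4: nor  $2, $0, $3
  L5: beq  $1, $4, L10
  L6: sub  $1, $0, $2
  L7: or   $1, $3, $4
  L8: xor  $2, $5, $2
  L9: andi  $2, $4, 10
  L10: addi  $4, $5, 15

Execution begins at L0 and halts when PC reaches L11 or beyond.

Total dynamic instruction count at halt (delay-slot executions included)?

  step pc=0: andi  $3, $3, 15  regs=(0,12,7,11,11,4)
  step pc=1: andi  $0, $1, 6  regs=(0,12,7,11,11,4)
  step pc=2: bne  $0, $5, L10  cond=T  regs=(0,12,7,11,11,4)
  step pc=3: or   $5, $0, $4  regs=(0,12,7,11,11,11)
  step pc=10: addi  $4, $5, 15  regs=(0,12,7,11,26,11)

5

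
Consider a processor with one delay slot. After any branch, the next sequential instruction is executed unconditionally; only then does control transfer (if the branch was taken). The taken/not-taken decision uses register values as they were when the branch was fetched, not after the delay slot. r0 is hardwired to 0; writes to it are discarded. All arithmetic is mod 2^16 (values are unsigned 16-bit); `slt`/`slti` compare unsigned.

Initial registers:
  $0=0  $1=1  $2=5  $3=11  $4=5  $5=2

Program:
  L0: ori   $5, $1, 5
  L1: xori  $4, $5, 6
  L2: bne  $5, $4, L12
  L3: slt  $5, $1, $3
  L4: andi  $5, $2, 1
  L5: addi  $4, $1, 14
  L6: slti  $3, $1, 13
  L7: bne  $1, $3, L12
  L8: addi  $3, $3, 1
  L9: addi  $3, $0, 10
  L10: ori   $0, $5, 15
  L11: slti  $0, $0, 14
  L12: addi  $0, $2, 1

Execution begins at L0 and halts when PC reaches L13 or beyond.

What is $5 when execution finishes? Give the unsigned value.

  step pc=0: ori   $5, $1, 5  regs=(0,1,5,11,5,5)
  step pc=1: xori  $4, $5, 6  regs=(0,1,5,11,3,5)
  step pc=2: bne  $5, $4, L12  cond=T  regs=(0,1,5,11,3,5)
  step pc=3: slt  $5, $1, $3  regs=(0,1,5,11,3,1)
  step pc=12: addi  $0, $2, 1  regs=(0,1,5,11,3,1)

1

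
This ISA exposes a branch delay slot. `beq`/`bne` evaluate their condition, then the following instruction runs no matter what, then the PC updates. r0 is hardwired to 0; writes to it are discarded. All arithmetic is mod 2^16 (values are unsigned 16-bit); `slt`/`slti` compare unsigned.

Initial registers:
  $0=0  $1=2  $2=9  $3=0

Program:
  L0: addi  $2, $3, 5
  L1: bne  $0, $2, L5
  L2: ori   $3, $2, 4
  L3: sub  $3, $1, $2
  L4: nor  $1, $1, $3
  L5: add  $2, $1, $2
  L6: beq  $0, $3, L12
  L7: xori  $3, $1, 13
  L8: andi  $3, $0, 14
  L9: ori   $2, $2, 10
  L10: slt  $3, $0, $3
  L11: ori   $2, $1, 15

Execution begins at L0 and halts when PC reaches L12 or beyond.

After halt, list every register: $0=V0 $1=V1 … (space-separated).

$0=0 $1=2 $2=15 $3=0

[0] addi  $2, $3, 5  →  {$0:0, $1:2, $2:5, $3:0}
[1] bne  $0, $2, L5  →  {$0:0, $1:2, $2:5, $3:0}  ⟨branch taken⟩
[2] ori   $3, $2, 4  →  {$0:0, $1:2, $2:5, $3:5}
[5] add  $2, $1, $2  →  {$0:0, $1:2, $2:7, $3:5}
[6] beq  $0, $3, L12  →  {$0:0, $1:2, $2:7, $3:5}  ⟨branch fallthrough⟩
[7] xori  $3, $1, 13  →  {$0:0, $1:2, $2:7, $3:15}
[8] andi  $3, $0, 14  →  {$0:0, $1:2, $2:7, $3:0}
[9] ori   $2, $2, 10  →  {$0:0, $1:2, $2:15, $3:0}
[10] slt  $3, $0, $3  →  {$0:0, $1:2, $2:15, $3:0}
[11] ori   $2, $1, 15  →  {$0:0, $1:2, $2:15, $3:0}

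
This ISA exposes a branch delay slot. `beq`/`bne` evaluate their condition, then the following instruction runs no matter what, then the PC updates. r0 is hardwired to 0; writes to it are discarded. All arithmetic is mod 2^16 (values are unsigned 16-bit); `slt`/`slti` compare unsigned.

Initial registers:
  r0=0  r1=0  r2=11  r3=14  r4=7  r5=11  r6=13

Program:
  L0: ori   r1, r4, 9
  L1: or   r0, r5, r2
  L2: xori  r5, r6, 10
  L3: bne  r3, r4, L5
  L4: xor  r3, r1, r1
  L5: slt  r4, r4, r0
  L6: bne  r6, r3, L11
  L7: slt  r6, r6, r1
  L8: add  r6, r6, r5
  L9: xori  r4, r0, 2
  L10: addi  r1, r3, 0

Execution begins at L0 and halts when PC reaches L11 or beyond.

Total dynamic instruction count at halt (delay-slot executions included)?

8

  step pc=0: ori   r1, r4, 9  regs=(0,15,11,14,7,11,13)
  step pc=1: or   r0, r5, r2  regs=(0,15,11,14,7,11,13)
  step pc=2: xori  r5, r6, 10  regs=(0,15,11,14,7,7,13)
  step pc=3: bne  r3, r4, L5  cond=T  regs=(0,15,11,14,7,7,13)
  step pc=4: xor  r3, r1, r1  regs=(0,15,11,0,7,7,13)
  step pc=5: slt  r4, r4, r0  regs=(0,15,11,0,0,7,13)
  step pc=6: bne  r6, r3, L11  cond=T  regs=(0,15,11,0,0,7,13)
  step pc=7: slt  r6, r6, r1  regs=(0,15,11,0,0,7,1)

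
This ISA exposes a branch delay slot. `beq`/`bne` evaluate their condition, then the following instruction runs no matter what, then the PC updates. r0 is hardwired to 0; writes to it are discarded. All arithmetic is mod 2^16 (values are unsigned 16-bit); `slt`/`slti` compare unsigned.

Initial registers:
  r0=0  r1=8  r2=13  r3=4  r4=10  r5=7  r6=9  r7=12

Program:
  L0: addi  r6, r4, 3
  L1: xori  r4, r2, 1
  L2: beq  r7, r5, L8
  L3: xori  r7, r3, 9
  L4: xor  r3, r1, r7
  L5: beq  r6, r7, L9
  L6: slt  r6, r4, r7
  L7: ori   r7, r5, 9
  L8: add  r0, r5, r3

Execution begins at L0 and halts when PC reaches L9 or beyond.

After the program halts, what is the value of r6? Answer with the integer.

1

PC=0  addi  r6, r4, 3        | r0=0 r1=8 r2=13 r3=4 r4=10 r5=7 r6=13 r7=12
PC=1  xori  r4, r2, 1        | r0=0 r1=8 r2=13 r3=4 r4=12 r5=7 r6=13 r7=12
PC=2  beq  r7, r5, L8        | r0=0 r1=8 r2=13 r3=4 r4=12 r5=7 r6=13 r7=12  [not taken]
PC=3  xori  r7, r3, 9        | r0=0 r1=8 r2=13 r3=4 r4=12 r5=7 r6=13 r7=13
PC=4  xor  r3, r1, r7        | r0=0 r1=8 r2=13 r3=5 r4=12 r5=7 r6=13 r7=13
PC=5  beq  r6, r7, L9        | r0=0 r1=8 r2=13 r3=5 r4=12 r5=7 r6=13 r7=13  [TAKEN]
PC=6  slt  r6, r4, r7        | r0=0 r1=8 r2=13 r3=5 r4=12 r5=7 r6=1 r7=13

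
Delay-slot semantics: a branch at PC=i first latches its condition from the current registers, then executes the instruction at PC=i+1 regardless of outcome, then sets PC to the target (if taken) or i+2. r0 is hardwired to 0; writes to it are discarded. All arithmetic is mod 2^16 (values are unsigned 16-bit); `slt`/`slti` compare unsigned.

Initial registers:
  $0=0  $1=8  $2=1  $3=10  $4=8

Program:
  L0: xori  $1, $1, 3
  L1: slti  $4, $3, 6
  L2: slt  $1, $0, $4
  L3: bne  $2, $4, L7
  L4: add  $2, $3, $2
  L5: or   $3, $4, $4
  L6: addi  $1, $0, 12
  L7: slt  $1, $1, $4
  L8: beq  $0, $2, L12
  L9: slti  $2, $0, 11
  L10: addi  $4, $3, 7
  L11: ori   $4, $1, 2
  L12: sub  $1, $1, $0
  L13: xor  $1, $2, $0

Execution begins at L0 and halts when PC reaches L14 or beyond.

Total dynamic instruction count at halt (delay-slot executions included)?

PC=0  xori  $1, $1, 3        | $0=0 $1=11 $2=1 $3=10 $4=8
PC=1  slti  $4, $3, 6        | $0=0 $1=11 $2=1 $3=10 $4=0
PC=2  slt  $1, $0, $4        | $0=0 $1=0 $2=1 $3=10 $4=0
PC=3  bne  $2, $4, L7        | $0=0 $1=0 $2=1 $3=10 $4=0  [TAKEN]
PC=4  add  $2, $3, $2        | $0=0 $1=0 $2=11 $3=10 $4=0
PC=7  slt  $1, $1, $4        | $0=0 $1=0 $2=11 $3=10 $4=0
PC=8  beq  $0, $2, L12       | $0=0 $1=0 $2=11 $3=10 $4=0  [not taken]
PC=9  slti  $2, $0, 11       | $0=0 $1=0 $2=1 $3=10 $4=0
PC=10 addi  $4, $3, 7        | $0=0 $1=0 $2=1 $3=10 $4=17
PC=11 ori   $4, $1, 2        | $0=0 $1=0 $2=1 $3=10 $4=2
PC=12 sub  $1, $1, $0        | $0=0 $1=0 $2=1 $3=10 $4=2
PC=13 xor  $1, $2, $0        | $0=0 $1=1 $2=1 $3=10 $4=2

12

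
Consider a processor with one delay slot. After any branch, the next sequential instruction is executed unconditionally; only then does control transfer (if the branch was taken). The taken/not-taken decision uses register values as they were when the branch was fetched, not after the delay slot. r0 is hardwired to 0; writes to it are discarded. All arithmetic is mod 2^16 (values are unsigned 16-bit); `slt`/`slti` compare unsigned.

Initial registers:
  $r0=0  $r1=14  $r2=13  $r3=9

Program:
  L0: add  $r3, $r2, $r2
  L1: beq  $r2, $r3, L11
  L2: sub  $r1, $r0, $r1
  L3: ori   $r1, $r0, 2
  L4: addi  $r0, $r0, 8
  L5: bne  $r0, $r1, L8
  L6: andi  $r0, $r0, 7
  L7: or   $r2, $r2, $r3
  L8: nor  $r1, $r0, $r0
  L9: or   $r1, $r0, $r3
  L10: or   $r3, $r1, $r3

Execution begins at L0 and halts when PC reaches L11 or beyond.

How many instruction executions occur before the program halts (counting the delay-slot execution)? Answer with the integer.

PC=0  add  $r3, $r2, $r2     | $r0=0 $r1=14 $r2=13 $r3=26
PC=1  beq  $r2, $r3, L11     | $r0=0 $r1=14 $r2=13 $r3=26  [not taken]
PC=2  sub  $r1, $r0, $r1     | $r0=0 $r1=65522 $r2=13 $r3=26
PC=3  ori   $r1, $r0, 2      | $r0=0 $r1=2 $r2=13 $r3=26
PC=4  addi  $r0, $r0, 8      | $r0=0 $r1=2 $r2=13 $r3=26
PC=5  bne  $r0, $r1, L8      | $r0=0 $r1=2 $r2=13 $r3=26  [TAKEN]
PC=6  andi  $r0, $r0, 7      | $r0=0 $r1=2 $r2=13 $r3=26
PC=8  nor  $r1, $r0, $r0     | $r0=0 $r1=65535 $r2=13 $r3=26
PC=9  or   $r1, $r0, $r3     | $r0=0 $r1=26 $r2=13 $r3=26
PC=10 or   $r3, $r1, $r3     | $r0=0 $r1=26 $r2=13 $r3=26

10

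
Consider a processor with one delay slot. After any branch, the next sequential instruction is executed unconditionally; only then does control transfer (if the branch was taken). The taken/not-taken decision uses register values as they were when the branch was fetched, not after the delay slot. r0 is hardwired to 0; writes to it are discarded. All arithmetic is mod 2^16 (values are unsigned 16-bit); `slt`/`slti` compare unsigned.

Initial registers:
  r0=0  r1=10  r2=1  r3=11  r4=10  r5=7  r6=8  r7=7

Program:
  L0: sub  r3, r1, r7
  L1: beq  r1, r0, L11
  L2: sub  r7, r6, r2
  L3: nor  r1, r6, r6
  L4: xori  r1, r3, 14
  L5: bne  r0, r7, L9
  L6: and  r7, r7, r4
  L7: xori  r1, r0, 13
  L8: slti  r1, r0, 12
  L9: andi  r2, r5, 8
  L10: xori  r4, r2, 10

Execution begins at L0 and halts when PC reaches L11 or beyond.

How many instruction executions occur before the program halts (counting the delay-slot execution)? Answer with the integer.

[0] sub  r3, r1, r7  →  {r0:0, r1:10, r2:1, r3:3, r4:10, r5:7, r6:8, r7:7}
[1] beq  r1, r0, L11  →  {r0:0, r1:10, r2:1, r3:3, r4:10, r5:7, r6:8, r7:7}  ⟨branch fallthrough⟩
[2] sub  r7, r6, r2  →  {r0:0, r1:10, r2:1, r3:3, r4:10, r5:7, r6:8, r7:7}
[3] nor  r1, r6, r6  →  {r0:0, r1:65527, r2:1, r3:3, r4:10, r5:7, r6:8, r7:7}
[4] xori  r1, r3, 14  →  {r0:0, r1:13, r2:1, r3:3, r4:10, r5:7, r6:8, r7:7}
[5] bne  r0, r7, L9  →  {r0:0, r1:13, r2:1, r3:3, r4:10, r5:7, r6:8, r7:7}  ⟨branch taken⟩
[6] and  r7, r7, r4  →  {r0:0, r1:13, r2:1, r3:3, r4:10, r5:7, r6:8, r7:2}
[9] andi  r2, r5, 8  →  {r0:0, r1:13, r2:0, r3:3, r4:10, r5:7, r6:8, r7:2}
[10] xori  r4, r2, 10  →  {r0:0, r1:13, r2:0, r3:3, r4:10, r5:7, r6:8, r7:2}

9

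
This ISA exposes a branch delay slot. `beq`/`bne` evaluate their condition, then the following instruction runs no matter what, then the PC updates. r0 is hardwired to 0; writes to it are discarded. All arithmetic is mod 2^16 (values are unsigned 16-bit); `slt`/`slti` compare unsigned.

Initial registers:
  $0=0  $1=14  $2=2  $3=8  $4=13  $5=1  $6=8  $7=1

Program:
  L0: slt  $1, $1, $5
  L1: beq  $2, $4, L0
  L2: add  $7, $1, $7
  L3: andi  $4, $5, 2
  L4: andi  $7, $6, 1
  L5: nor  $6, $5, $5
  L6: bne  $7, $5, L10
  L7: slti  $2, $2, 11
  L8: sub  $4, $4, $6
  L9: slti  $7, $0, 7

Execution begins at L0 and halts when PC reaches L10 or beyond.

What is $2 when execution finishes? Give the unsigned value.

PC=0  slt  $1, $1, $5        | $0=0 $1=0 $2=2 $3=8 $4=13 $5=1 $6=8 $7=1
PC=1  beq  $2, $4, L0        | $0=0 $1=0 $2=2 $3=8 $4=13 $5=1 $6=8 $7=1  [not taken]
PC=2  add  $7, $1, $7        | $0=0 $1=0 $2=2 $3=8 $4=13 $5=1 $6=8 $7=1
PC=3  andi  $4, $5, 2        | $0=0 $1=0 $2=2 $3=8 $4=0 $5=1 $6=8 $7=1
PC=4  andi  $7, $6, 1        | $0=0 $1=0 $2=2 $3=8 $4=0 $5=1 $6=8 $7=0
PC=5  nor  $6, $5, $5        | $0=0 $1=0 $2=2 $3=8 $4=0 $5=1 $6=65534 $7=0
PC=6  bne  $7, $5, L10       | $0=0 $1=0 $2=2 $3=8 $4=0 $5=1 $6=65534 $7=0  [TAKEN]
PC=7  slti  $2, $2, 11       | $0=0 $1=0 $2=1 $3=8 $4=0 $5=1 $6=65534 $7=0

1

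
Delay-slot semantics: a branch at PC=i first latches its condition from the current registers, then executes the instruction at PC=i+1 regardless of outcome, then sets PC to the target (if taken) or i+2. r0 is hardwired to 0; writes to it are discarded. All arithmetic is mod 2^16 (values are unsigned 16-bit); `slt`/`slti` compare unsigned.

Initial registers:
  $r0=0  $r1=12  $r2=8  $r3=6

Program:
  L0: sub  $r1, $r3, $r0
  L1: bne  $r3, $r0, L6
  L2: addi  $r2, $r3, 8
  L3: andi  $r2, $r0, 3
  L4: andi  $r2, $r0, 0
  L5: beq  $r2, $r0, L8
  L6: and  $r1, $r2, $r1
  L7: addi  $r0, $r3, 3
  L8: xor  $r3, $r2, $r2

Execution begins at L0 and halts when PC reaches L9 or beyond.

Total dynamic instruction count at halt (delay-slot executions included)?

PC=0  sub  $r1, $r3, $r0     | $r0=0 $r1=6 $r2=8 $r3=6
PC=1  bne  $r3, $r0, L6      | $r0=0 $r1=6 $r2=8 $r3=6  [TAKEN]
PC=2  addi  $r2, $r3, 8      | $r0=0 $r1=6 $r2=14 $r3=6
PC=6  and  $r1, $r2, $r1     | $r0=0 $r1=6 $r2=14 $r3=6
PC=7  addi  $r0, $r3, 3      | $r0=0 $r1=6 $r2=14 $r3=6
PC=8  xor  $r3, $r2, $r2     | $r0=0 $r1=6 $r2=14 $r3=0

6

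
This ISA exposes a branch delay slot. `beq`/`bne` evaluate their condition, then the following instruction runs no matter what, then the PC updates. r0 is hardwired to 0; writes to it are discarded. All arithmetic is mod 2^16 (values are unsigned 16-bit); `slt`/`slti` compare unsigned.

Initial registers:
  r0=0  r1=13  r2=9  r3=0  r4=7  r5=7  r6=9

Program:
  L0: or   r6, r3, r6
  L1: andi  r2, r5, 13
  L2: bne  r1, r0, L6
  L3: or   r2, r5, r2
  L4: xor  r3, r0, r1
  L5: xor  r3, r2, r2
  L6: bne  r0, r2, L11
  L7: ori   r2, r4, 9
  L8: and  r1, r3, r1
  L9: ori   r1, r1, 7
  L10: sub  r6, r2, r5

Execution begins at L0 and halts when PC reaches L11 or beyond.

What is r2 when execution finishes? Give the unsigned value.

PC=0  or   r6, r3, r6        | r0=0 r1=13 r2=9 r3=0 r4=7 r5=7 r6=9
PC=1  andi  r2, r5, 13       | r0=0 r1=13 r2=5 r3=0 r4=7 r5=7 r6=9
PC=2  bne  r1, r0, L6        | r0=0 r1=13 r2=5 r3=0 r4=7 r5=7 r6=9  [TAKEN]
PC=3  or   r2, r5, r2        | r0=0 r1=13 r2=7 r3=0 r4=7 r5=7 r6=9
PC=6  bne  r0, r2, L11       | r0=0 r1=13 r2=7 r3=0 r4=7 r5=7 r6=9  [TAKEN]
PC=7  ori   r2, r4, 9        | r0=0 r1=13 r2=15 r3=0 r4=7 r5=7 r6=9

15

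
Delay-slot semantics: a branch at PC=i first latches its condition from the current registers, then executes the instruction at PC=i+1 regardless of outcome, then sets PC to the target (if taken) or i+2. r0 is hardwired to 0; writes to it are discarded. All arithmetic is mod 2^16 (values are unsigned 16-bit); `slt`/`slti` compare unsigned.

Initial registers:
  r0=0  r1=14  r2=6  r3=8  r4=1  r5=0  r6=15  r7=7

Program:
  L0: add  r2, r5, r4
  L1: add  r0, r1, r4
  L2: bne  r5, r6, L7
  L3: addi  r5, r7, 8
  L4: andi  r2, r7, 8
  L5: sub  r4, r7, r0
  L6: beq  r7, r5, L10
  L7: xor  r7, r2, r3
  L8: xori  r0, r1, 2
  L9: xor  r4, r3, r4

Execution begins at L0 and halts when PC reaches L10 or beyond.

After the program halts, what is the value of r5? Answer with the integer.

[0] add  r2, r5, r4  →  {r0:0, r1:14, r2:1, r3:8, r4:1, r5:0, r6:15, r7:7}
[1] add  r0, r1, r4  →  {r0:0, r1:14, r2:1, r3:8, r4:1, r5:0, r6:15, r7:7}
[2] bne  r5, r6, L7  →  {r0:0, r1:14, r2:1, r3:8, r4:1, r5:0, r6:15, r7:7}  ⟨branch taken⟩
[3] addi  r5, r7, 8  →  {r0:0, r1:14, r2:1, r3:8, r4:1, r5:15, r6:15, r7:7}
[7] xor  r7, r2, r3  →  {r0:0, r1:14, r2:1, r3:8, r4:1, r5:15, r6:15, r7:9}
[8] xori  r0, r1, 2  →  {r0:0, r1:14, r2:1, r3:8, r4:1, r5:15, r6:15, r7:9}
[9] xor  r4, r3, r4  →  {r0:0, r1:14, r2:1, r3:8, r4:9, r5:15, r6:15, r7:9}

15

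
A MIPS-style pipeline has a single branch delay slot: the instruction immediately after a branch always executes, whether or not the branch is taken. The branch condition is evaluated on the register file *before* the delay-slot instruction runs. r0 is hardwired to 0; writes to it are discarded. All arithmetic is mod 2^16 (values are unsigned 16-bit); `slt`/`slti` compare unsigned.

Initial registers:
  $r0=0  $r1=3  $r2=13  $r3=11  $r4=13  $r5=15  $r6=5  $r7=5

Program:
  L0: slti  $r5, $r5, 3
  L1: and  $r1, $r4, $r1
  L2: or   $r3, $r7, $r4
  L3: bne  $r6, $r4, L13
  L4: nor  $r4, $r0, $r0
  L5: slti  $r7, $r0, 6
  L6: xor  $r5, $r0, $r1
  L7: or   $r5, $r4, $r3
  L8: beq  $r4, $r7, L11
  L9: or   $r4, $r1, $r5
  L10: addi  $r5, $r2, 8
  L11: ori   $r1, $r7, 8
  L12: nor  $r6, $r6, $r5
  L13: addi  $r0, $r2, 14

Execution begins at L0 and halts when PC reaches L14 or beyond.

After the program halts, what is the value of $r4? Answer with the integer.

65535

[0] slti  $r5, $r5, 3  →  {$r0:0, $r1:3, $r2:13, $r3:11, $r4:13, $r5:0, $r6:5, $r7:5}
[1] and  $r1, $r4, $r1  →  {$r0:0, $r1:1, $r2:13, $r3:11, $r4:13, $r5:0, $r6:5, $r7:5}
[2] or   $r3, $r7, $r4  →  {$r0:0, $r1:1, $r2:13, $r3:13, $r4:13, $r5:0, $r6:5, $r7:5}
[3] bne  $r6, $r4, L13  →  {$r0:0, $r1:1, $r2:13, $r3:13, $r4:13, $r5:0, $r6:5, $r7:5}  ⟨branch taken⟩
[4] nor  $r4, $r0, $r0  →  {$r0:0, $r1:1, $r2:13, $r3:13, $r4:65535, $r5:0, $r6:5, $r7:5}
[13] addi  $r0, $r2, 14  →  {$r0:0, $r1:1, $r2:13, $r3:13, $r4:65535, $r5:0, $r6:5, $r7:5}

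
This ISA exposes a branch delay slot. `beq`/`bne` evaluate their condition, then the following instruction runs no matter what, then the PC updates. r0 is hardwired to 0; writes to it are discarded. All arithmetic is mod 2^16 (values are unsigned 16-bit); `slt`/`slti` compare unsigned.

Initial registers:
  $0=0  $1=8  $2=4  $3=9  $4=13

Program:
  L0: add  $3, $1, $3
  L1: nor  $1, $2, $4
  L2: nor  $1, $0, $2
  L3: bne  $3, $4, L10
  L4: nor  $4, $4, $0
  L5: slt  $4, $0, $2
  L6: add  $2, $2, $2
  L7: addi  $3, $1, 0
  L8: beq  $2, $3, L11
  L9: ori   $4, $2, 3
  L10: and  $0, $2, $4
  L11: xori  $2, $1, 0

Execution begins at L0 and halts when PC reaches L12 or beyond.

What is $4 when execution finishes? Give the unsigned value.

65522

[0] add  $3, $1, $3  →  {$0:0, $1:8, $2:4, $3:17, $4:13}
[1] nor  $1, $2, $4  →  {$0:0, $1:65522, $2:4, $3:17, $4:13}
[2] nor  $1, $0, $2  →  {$0:0, $1:65531, $2:4, $3:17, $4:13}
[3] bne  $3, $4, L10  →  {$0:0, $1:65531, $2:4, $3:17, $4:13}  ⟨branch taken⟩
[4] nor  $4, $4, $0  →  {$0:0, $1:65531, $2:4, $3:17, $4:65522}
[10] and  $0, $2, $4  →  {$0:0, $1:65531, $2:4, $3:17, $4:65522}
[11] xori  $2, $1, 0  →  {$0:0, $1:65531, $2:65531, $3:17, $4:65522}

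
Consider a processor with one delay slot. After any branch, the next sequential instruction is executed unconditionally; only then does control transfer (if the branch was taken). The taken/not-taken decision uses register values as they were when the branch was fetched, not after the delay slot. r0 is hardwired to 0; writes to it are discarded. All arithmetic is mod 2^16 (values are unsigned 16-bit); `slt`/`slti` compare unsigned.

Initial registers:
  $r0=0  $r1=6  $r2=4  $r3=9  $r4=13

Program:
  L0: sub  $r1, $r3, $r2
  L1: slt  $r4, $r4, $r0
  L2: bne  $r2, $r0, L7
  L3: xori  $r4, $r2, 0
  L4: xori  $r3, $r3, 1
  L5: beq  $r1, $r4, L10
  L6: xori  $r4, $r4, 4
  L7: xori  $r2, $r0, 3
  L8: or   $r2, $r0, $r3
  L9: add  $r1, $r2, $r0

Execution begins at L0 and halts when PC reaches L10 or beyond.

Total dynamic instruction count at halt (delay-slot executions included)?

[0] sub  $r1, $r3, $r2  →  {$r0:0, $r1:5, $r2:4, $r3:9, $r4:13}
[1] slt  $r4, $r4, $r0  →  {$r0:0, $r1:5, $r2:4, $r3:9, $r4:0}
[2] bne  $r2, $r0, L7  →  {$r0:0, $r1:5, $r2:4, $r3:9, $r4:0}  ⟨branch taken⟩
[3] xori  $r4, $r2, 0  →  {$r0:0, $r1:5, $r2:4, $r3:9, $r4:4}
[7] xori  $r2, $r0, 3  →  {$r0:0, $r1:5, $r2:3, $r3:9, $r4:4}
[8] or   $r2, $r0, $r3  →  {$r0:0, $r1:5, $r2:9, $r3:9, $r4:4}
[9] add  $r1, $r2, $r0  →  {$r0:0, $r1:9, $r2:9, $r3:9, $r4:4}

7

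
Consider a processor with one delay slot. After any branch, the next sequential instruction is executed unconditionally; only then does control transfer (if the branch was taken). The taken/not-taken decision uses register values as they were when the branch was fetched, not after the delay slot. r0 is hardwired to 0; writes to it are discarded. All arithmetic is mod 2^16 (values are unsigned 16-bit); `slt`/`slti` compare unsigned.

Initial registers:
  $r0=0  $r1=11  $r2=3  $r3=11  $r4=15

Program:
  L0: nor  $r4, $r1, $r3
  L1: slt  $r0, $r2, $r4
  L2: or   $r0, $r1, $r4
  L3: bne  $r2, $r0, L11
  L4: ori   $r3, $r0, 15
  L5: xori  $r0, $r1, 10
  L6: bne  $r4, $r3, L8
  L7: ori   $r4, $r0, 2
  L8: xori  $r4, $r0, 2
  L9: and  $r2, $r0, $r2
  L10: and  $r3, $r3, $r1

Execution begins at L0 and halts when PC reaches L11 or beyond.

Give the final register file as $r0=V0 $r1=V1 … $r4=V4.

$r0=0 $r1=11 $r2=3 $r3=15 $r4=65524

#0 nor  $r4, $r1, $r3 ; 0/11/3/11/65524
#1 slt  $r0, $r2, $r4 ; 0/11/3/11/65524
#2 or   $r0, $r1, $r4 ; 0/11/3/11/65524
#3 bne  $r2, $r0, L11 ; 0/11/3/11/65524 ; →target
#4 ori   $r3, $r0, 15 ; 0/11/3/15/65524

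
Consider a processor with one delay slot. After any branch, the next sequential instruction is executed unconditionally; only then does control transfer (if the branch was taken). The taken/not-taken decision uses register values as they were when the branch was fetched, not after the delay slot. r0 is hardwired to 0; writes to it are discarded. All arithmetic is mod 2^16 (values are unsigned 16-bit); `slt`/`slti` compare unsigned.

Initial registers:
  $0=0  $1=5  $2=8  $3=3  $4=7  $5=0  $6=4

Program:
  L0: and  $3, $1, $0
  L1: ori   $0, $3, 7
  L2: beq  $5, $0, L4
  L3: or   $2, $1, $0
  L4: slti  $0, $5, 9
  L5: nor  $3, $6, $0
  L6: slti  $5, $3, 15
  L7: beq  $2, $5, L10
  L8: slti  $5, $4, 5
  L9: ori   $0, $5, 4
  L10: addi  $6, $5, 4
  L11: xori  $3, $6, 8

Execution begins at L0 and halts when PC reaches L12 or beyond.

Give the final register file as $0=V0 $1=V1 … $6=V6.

$0=0 $1=5 $2=5 $3=12 $4=7 $5=0 $6=4

PC=0  and  $3, $1, $0        | $0=0 $1=5 $2=8 $3=0 $4=7 $5=0 $6=4
PC=1  ori   $0, $3, 7        | $0=0 $1=5 $2=8 $3=0 $4=7 $5=0 $6=4
PC=2  beq  $5, $0, L4        | $0=0 $1=5 $2=8 $3=0 $4=7 $5=0 $6=4  [TAKEN]
PC=3  or   $2, $1, $0        | $0=0 $1=5 $2=5 $3=0 $4=7 $5=0 $6=4
PC=4  slti  $0, $5, 9        | $0=0 $1=5 $2=5 $3=0 $4=7 $5=0 $6=4
PC=5  nor  $3, $6, $0        | $0=0 $1=5 $2=5 $3=65531 $4=7 $5=0 $6=4
PC=6  slti  $5, $3, 15       | $0=0 $1=5 $2=5 $3=65531 $4=7 $5=0 $6=4
PC=7  beq  $2, $5, L10       | $0=0 $1=5 $2=5 $3=65531 $4=7 $5=0 $6=4  [not taken]
PC=8  slti  $5, $4, 5        | $0=0 $1=5 $2=5 $3=65531 $4=7 $5=0 $6=4
PC=9  ori   $0, $5, 4        | $0=0 $1=5 $2=5 $3=65531 $4=7 $5=0 $6=4
PC=10 addi  $6, $5, 4        | $0=0 $1=5 $2=5 $3=65531 $4=7 $5=0 $6=4
PC=11 xori  $3, $6, 8        | $0=0 $1=5 $2=5 $3=12 $4=7 $5=0 $6=4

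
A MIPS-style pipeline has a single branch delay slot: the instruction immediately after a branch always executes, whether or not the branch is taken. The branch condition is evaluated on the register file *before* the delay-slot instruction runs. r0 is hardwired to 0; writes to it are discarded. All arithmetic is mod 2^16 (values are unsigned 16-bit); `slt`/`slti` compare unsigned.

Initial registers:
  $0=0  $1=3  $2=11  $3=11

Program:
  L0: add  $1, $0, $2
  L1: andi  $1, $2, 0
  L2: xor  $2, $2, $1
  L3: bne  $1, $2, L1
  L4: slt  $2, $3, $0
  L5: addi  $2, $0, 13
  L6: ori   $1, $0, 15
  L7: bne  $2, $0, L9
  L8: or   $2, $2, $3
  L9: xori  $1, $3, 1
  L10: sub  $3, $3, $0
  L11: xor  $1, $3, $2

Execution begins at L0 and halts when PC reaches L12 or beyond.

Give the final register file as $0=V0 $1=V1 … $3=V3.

$0=0 $1=4 $2=15 $3=11

PC=0  add  $1, $0, $2        | $0=0 $1=11 $2=11 $3=11
PC=1  andi  $1, $2, 0        | $0=0 $1=0 $2=11 $3=11
PC=2  xor  $2, $2, $1        | $0=0 $1=0 $2=11 $3=11
PC=3  bne  $1, $2, L1        | $0=0 $1=0 $2=11 $3=11  [TAKEN]
PC=4  slt  $2, $3, $0        | $0=0 $1=0 $2=0 $3=11
PC=1  andi  $1, $2, 0        | $0=0 $1=0 $2=0 $3=11
PC=2  xor  $2, $2, $1        | $0=0 $1=0 $2=0 $3=11
PC=3  bne  $1, $2, L1        | $0=0 $1=0 $2=0 $3=11  [not taken]
PC=4  slt  $2, $3, $0        | $0=0 $1=0 $2=0 $3=11
PC=5  addi  $2, $0, 13       | $0=0 $1=0 $2=13 $3=11
PC=6  ori   $1, $0, 15       | $0=0 $1=15 $2=13 $3=11
PC=7  bne  $2, $0, L9        | $0=0 $1=15 $2=13 $3=11  [TAKEN]
PC=8  or   $2, $2, $3        | $0=0 $1=15 $2=15 $3=11
PC=9  xori  $1, $3, 1        | $0=0 $1=10 $2=15 $3=11
PC=10 sub  $3, $3, $0        | $0=0 $1=10 $2=15 $3=11
PC=11 xor  $1, $3, $2        | $0=0 $1=4 $2=15 $3=11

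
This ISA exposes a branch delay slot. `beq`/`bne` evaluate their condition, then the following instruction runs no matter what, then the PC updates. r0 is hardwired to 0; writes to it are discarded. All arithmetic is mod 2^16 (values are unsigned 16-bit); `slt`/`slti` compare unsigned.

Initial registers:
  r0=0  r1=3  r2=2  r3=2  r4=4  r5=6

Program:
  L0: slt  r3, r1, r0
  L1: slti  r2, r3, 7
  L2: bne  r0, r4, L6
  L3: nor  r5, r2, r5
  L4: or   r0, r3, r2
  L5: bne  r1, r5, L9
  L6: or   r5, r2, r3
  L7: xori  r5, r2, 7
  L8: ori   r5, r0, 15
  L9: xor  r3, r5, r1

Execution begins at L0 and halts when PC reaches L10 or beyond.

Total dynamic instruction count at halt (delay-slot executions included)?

8

#0 slt  r3, r1, r0 ; 0/3/2/0/4/6
#1 slti  r2, r3, 7 ; 0/3/1/0/4/6
#2 bne  r0, r4, L6 ; 0/3/1/0/4/6 ; →target
#3 nor  r5, r2, r5 ; 0/3/1/0/4/65528
#6 or   r5, r2, r3 ; 0/3/1/0/4/1
#7 xori  r5, r2, 7 ; 0/3/1/0/4/6
#8 ori   r5, r0, 15 ; 0/3/1/0/4/15
#9 xor  r3, r5, r1 ; 0/3/1/12/4/15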